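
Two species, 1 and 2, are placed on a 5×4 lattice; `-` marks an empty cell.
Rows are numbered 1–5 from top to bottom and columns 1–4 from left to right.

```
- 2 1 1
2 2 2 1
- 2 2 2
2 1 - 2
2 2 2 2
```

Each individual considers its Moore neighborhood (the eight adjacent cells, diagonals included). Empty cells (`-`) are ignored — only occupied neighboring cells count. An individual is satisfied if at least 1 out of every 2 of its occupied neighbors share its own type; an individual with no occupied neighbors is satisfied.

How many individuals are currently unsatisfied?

(1,2)2 3/4 ✓
(1,3)1 2/5 ✗
(1,4)1 2/3 ✓
(2,1)2 3/3 ✓
(2,2)2 5/6 ✓
(2,3)2 5/8 ✓
(2,4)1 2/5 ✗
(3,2)2 5/6 ✓
(3,3)2 5/7 ✓
(3,4)2 3/4 ✓
(4,1)2 3/4 ✓
(4,2)1 0/6 ✗
(4,4)2 4/4 ✓
(5,1)2 2/3 ✓
(5,2)2 3/4 ✓
(5,3)2 3/4 ✓
(5,4)2 2/2 ✓
Unsatisfied: (1,3), (2,4), (4,2) — 3 in total.

3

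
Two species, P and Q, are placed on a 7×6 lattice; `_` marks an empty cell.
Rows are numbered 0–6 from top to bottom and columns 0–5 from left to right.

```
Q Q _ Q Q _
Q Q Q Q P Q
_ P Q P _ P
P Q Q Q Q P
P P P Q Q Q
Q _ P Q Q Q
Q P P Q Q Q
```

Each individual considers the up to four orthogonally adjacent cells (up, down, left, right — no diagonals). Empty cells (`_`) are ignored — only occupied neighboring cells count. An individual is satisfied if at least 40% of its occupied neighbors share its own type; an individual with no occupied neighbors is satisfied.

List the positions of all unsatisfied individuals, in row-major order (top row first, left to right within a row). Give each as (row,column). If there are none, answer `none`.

(0,0)Q 2/2 ok
(0,1)Q 2/2 ok
(0,3)Q 2/2 ok
(0,4)Q 1/2 ok
(1,0)Q 2/2 ok
(1,1)Q 3/4 ok
(1,2)Q 3/3 ok
(1,3)Q 2/4 ok
(1,4)P 0/3 unhappy
(1,5)Q 0/2 unhappy
(2,1)P 0/3 unhappy
(2,2)Q 2/4 ok
(2,3)P 0/3 unhappy
(2,5)P 1/2 ok
(3,0)P 1/2 ok
(3,1)Q 1/4 unhappy
(3,2)Q 3/4 ok
(3,3)Q 3/4 ok
(3,4)Q 2/3 ok
(3,5)P 1/3 unhappy
(4,0)P 2/3 ok
(4,1)P 2/3 ok
(4,2)P 2/4 ok
(4,3)Q 3/4 ok
(4,4)Q 4/4 ok
(4,5)Q 2/3 ok
(5,0)Q 1/2 ok
(5,2)P 2/3 ok
(5,3)Q 3/4 ok
(5,4)Q 4/4 ok
(5,5)Q 3/3 ok
(6,0)Q 1/2 ok
(6,1)P 1/2 ok
(6,2)P 2/3 ok
(6,3)Q 2/3 ok
(6,4)Q 3/3 ok
(6,5)Q 2/2 ok

(1,4), (1,5), (2,1), (2,3), (3,1), (3,5)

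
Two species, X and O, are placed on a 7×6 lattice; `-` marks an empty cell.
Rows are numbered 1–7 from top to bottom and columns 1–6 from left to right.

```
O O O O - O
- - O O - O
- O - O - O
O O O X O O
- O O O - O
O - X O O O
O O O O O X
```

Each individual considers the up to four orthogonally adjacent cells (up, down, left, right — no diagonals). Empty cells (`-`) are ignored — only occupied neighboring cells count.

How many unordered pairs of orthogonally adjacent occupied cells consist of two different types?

Scan each occupied cell's neighbors to the right and below so each pair is counted once.
From row 1: 0 unlike of 6 pairs (running 0/6).
From row 2: 0 unlike of 3 pairs (running 0/9).
From row 3: 1 unlike of 3 pairs (running 1/12).
From row 4: 3 unlike of 9 pairs (running 4/21).
From row 5: 1 unlike of 5 pairs (running 5/26).
From row 6: 3 unlike of 8 pairs (running 8/34).
From row 7: 1 unlike of 5 pairs (running 9/39).
Total adjacent occupied pairs: 39; unlike-type pairs: 9.

9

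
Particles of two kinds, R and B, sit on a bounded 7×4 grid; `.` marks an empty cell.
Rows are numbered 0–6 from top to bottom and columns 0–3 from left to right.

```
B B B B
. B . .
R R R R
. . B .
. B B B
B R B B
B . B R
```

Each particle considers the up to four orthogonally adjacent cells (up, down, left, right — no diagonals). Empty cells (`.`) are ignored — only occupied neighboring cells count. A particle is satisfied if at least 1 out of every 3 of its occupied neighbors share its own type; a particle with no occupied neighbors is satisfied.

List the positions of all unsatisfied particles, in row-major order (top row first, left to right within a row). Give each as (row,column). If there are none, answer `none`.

(5,1), (6,3)

(0,0)B 1/1 ok
(0,1)B 3/3 ok
(0,2)B 2/2 ok
(0,3)B 1/1 ok
(1,1)B 1/2 ok
(2,0)R 1/1 ok
(2,1)R 2/3 ok
(2,2)R 2/3 ok
(2,3)R 1/1 ok
(3,2)B 1/2 ok
(4,1)B 1/2 ok
(4,2)B 4/4 ok
(4,3)B 2/2 ok
(5,0)B 1/2 ok
(5,1)R 0/3 unhappy
(5,2)B 3/4 ok
(5,3)B 2/3 ok
(6,0)B 1/1 ok
(6,2)B 1/2 ok
(6,3)R 0/2 unhappy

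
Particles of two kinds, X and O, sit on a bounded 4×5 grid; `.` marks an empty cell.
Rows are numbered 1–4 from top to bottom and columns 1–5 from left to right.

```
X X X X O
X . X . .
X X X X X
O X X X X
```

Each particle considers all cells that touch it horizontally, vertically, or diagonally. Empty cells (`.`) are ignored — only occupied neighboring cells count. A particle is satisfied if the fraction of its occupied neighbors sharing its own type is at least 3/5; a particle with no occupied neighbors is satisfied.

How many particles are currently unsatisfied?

2

(1,1)X 2/2 ✓
(1,2)X 4/4 ✓
(1,3)X 3/3 ✓
(1,4)X 2/3 ✓
(1,5)O 0/1 ✗
(2,1)X 4/4 ✓
(2,3)X 6/6 ✓
(3,1)X 3/4 ✓
(3,2)X 6/7 ✓
(3,3)X 6/6 ✓
(3,4)X 6/6 ✓
(3,5)X 3/3 ✓
(4,1)O 0/3 ✗
(4,2)X 4/5 ✓
(4,3)X 5/5 ✓
(4,4)X 5/5 ✓
(4,5)X 3/3 ✓
Unsatisfied: (1,5), (4,1) — 2 in total.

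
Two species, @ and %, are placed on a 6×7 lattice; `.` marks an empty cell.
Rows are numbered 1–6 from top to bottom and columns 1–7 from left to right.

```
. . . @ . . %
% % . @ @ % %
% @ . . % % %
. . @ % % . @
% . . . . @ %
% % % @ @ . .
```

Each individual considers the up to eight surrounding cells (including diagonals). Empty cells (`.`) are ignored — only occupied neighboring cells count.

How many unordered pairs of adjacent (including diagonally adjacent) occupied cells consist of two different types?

14

Scan each occupied cell's neighbors to the right and below (and the two forward diagonals) so each pair is counted once.
From row 1: 0 unlike of 4 pairs (running 0/4).
From row 2: 6 unlike of 16 pairs (running 6/20).
From row 3: 3 unlike of 9 pairs (running 9/29).
From row 4: 3 unlike of 5 pairs (running 12/34).
From row 5: 1 unlike of 4 pairs (running 13/38).
From row 6: 1 unlike of 4 pairs (running 14/42).
Total adjacent occupied pairs: 42; unlike-type pairs: 14.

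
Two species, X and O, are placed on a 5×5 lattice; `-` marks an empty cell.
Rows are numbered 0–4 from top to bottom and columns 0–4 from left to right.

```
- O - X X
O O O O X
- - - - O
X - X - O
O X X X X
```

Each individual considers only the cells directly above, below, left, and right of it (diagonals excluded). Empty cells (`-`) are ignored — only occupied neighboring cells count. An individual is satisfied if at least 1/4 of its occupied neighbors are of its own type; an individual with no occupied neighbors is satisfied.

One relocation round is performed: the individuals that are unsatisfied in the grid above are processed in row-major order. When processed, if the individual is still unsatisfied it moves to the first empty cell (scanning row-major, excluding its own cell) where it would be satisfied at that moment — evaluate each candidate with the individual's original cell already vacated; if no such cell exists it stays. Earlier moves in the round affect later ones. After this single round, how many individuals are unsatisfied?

0

Initially unsatisfied (in order): (3,0), (4,0).
  (3,0) → (0,2).
  (4,0) → (0,0).
Resulting grid:
O O X X X
O O O O X
- - - - O
- - X - O
- X X X X
All satisfied now.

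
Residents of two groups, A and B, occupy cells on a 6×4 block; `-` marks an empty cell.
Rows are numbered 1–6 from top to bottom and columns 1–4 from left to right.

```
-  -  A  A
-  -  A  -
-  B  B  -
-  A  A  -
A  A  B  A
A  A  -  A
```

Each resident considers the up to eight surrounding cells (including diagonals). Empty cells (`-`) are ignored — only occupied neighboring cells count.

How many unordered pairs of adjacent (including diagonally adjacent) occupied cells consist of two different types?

Scan each occupied cell's neighbors to the right and below (and the two forward diagonals) so each pair is counted once.
From row 1: 0 unlike of 3 pairs (running 0/3).
From row 2: 2 unlike of 2 pairs (running 2/5).
From row 3: 4 unlike of 5 pairs (running 6/10).
From row 4: 2 unlike of 7 pairs (running 8/17).
From row 5: 4 unlike of 10 pairs (running 12/27).
From row 6: 0 unlike of 1 pairs (running 12/28).
Total adjacent occupied pairs: 28; unlike-type pairs: 12.

12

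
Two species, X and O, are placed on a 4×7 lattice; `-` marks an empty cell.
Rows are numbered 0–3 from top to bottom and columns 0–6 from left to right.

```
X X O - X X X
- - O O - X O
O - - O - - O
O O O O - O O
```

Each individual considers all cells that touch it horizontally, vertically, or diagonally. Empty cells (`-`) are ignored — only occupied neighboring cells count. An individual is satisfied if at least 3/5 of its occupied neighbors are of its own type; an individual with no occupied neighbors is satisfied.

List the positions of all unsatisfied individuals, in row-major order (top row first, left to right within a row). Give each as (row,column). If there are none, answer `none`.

Row 0: (0,0)X 1/1 ok · (0,1)X 1/3 unhappy · (0,2)O 2/3 ok · (0,4)X 2/3 ok · (0,5)X 3/4 ok · (0,6)X 2/3 ok
Row 1: (1,2)O 3/4 ok · (1,3)O 3/4 ok · (1,5)X 3/5 ok · (1,6)O 1/4 unhappy
Row 2: (2,0)O 2/2 ok · (2,3)O 4/4 ok · (2,6)O 3/4 ok
Row 3: (3,0)O 2/2 ok · (3,1)O 3/3 ok · (3,2)O 3/3 ok · (3,3)O 2/2 ok · (3,5)O 2/2 ok · (3,6)O 2/2 ok

(0,1), (1,6)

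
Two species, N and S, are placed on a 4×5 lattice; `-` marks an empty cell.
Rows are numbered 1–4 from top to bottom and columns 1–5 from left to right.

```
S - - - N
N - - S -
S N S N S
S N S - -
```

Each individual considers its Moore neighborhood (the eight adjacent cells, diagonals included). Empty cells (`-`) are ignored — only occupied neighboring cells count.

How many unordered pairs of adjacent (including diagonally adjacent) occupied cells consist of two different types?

15

Scan each occupied cell's neighbors to the right and below (and the two forward diagonals) so each pair is counted once.
Row 1: S(1,1)–N(2,1)≠ N(1,5)–S(2,4)≠  → 2/2 unlike.
Row 2: N(2,1)–S(3,1)≠ N(2,1)–N(3,2)= S(2,4)–N(3,4)≠ S(2,4)–S(3,5)= S(2,4)–S(3,3)=  → 2/5 unlike.
Row 3: S(3,1)–N(3,2)≠ S(3,1)–S(4,1)= S(3,1)–N(4,2)≠ N(3,2)–S(3,3)≠ N(3,2)–N(4,2)= N(3,2)–S(4,3)≠ N(3,2)–S(4,1)≠ S(3,3)–N(3,4)≠ S(3,3)–S(4,3)= S(3,3)–N(4,2)≠ N(3,4)–S(3,5)≠ N(3,4)–S(4,3)≠  → 9/12 unlike.
Row 4: S(4,1)–N(4,2)≠ N(4,2)–S(4,3)≠  → 2/2 unlike.
Total adjacent occupied pairs: 21; unlike-type pairs: 15.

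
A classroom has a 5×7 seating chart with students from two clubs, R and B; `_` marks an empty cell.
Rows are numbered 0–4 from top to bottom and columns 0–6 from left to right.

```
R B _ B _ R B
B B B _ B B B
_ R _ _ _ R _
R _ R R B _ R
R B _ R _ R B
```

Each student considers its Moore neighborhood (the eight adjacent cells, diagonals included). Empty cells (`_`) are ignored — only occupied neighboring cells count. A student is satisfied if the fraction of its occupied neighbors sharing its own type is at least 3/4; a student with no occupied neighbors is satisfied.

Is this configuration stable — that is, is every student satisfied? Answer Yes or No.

(0,0)R 0/3 not
(0,1)B 3/4 satisfied
(0,3)B 2/2 satisfied
(0,5)R 0/4 not
(0,6)B 2/3 not
(1,0)B 2/4 not
(1,1)B 3/5 not
(1,2)B 3/4 satisfied
(1,4)B 2/4 not
(1,5)B 3/5 not
(1,6)B 2/4 not
(2,1)R 2/5 not
(2,5)R 1/5 not
(3,0)R 2/3 not
(3,2)R 3/4 satisfied
(3,3)R 2/3 not
(3,4)B 0/4 not
(3,6)R 2/3 not
(4,0)R 1/2 not
(4,1)B 0/3 not
(4,3)R 2/3 not
(4,5)R 1/3 not
(4,6)B 0/2 not
For instance (0,0) has only 0/3 same-type neighbors, below 3/4.

No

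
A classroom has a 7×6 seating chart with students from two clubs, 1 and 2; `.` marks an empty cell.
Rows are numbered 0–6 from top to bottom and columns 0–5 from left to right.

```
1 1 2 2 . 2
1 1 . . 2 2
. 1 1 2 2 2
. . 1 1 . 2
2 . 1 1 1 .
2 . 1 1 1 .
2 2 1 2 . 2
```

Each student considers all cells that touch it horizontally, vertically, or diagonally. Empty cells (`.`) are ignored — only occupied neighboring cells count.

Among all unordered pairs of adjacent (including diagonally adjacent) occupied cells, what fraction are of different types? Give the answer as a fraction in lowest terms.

Scan each occupied cell's neighbors to the right and below (and the two forward diagonals) so each pair is counted once.
From row 0: 2 unlike of 11 pairs (running 2/11).
From row 1: 0 unlike of 10 pairs (running 2/21).
From row 2: 4 unlike of 12 pairs (running 6/33).
From row 3: 1 unlike of 7 pairs (running 7/40).
From row 4: 0 unlike of 10 pairs (running 7/50).
From row 5: 5 unlike of 11 pairs (running 12/61).
From row 6: 2 unlike of 3 pairs (running 14/64).
Total adjacent occupied pairs: 64; unlike-type pairs: 14.
14/64 reduces to 7/32.

7/32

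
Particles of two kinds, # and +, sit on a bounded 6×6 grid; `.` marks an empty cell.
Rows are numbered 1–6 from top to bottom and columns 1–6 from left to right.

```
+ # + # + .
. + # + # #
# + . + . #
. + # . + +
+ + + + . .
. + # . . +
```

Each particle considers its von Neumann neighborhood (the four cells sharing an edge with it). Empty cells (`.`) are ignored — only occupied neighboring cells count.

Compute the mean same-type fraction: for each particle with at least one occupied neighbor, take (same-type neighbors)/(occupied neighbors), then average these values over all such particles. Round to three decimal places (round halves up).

Row 1: (1,1)+ 0/1 · (1,2)# 0/3 · (1,3)+ 0/3 · (1,4)# 0/3 · (1,5)+ 0/2
Row 2: (2,2)+ 1/3 · (2,3)# 0/3 · (2,4)+ 1/4 · (2,5)# 1/3 · (2,6)# 2/2
Row 3: (3,1)# 0/1 · (3,2)+ 2/3 · (3,4)+ 1/1 · (3,6)# 1/2
Row 4: (4,2)+ 2/3 · (4,3)# 0/2 · (4,5)+ 1/1 · (4,6)+ 1/2
Row 5: (5,1)+ 1/1 · (5,2)+ 4/4 · (5,3)+ 2/4 · (5,4)+ 1/1
Row 6: (6,2)+ 1/2 · (6,3)# 0/2 · (6,6)+ — no occupied neighbors
Sum over 24 particles: 0/1 + 0/3 + 0/3 + 0/3 + 0/2 + 1/3 + 0/3 + 1/4 + 1/3 + 2/2 + 0/1 + 2/3 + 1/1 + 1/2 + 2/3 + 0/2 + 1/1 + 1/2 + 1/1 + 4/4 + 2/4 + 1/1 + 1/2 + 0/2 = 41/4; mean = 41/4 ÷ 24 = 41/96 = 0.427083… → 0.427.

0.427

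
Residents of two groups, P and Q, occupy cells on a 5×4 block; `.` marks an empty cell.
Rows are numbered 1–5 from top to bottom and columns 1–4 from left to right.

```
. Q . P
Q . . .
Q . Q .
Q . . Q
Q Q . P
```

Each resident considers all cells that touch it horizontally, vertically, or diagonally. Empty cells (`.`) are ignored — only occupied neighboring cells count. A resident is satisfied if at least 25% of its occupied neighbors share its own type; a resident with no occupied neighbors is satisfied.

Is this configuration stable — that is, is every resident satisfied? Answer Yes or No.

No

(1,2)Q 1/1 ok
(1,4)P 0/0 ok
(2,1)Q 2/2 ok
(3,1)Q 2/2 ok
(3,3)Q 1/1 ok
(4,1)Q 3/3 ok
(4,4)Q 1/2 ok
(5,1)Q 2/2 ok
(5,2)Q 2/2 ok
(5,4)P 0/1 unhappy
For instance (5,4) has only 0/1 same-type neighbors, below 1/4.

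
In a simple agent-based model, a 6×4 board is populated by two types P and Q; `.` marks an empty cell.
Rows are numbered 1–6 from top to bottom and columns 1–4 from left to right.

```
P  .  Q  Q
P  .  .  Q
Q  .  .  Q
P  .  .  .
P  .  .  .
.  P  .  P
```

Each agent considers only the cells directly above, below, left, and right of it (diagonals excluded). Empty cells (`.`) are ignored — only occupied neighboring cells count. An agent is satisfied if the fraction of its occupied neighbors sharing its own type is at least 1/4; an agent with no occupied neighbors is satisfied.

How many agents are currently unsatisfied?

(1,1)P 1/1 satisfied
(1,3)Q 1/1 satisfied
(1,4)Q 2/2 satisfied
(2,1)P 1/2 satisfied
(2,4)Q 2/2 satisfied
(3,1)Q 0/2 not
(3,4)Q 1/1 satisfied
(4,1)P 1/2 satisfied
(5,1)P 1/1 satisfied
(6,2)P 0/0 satisfied
(6,4)P 0/0 satisfied
Unsatisfied: (3,1) — 1 in total.

1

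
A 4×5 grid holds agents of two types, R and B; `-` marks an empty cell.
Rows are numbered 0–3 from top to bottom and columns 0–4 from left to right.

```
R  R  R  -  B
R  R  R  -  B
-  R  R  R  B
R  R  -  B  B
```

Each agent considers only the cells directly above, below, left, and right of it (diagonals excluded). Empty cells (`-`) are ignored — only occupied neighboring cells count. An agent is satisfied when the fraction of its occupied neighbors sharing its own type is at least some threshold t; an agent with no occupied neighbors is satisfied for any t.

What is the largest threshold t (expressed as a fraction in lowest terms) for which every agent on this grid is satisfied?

1/3

Row 0: (0,0)R 2/2 · (0,1)R 3/3 · (0,2)R 2/2 · (0,4)B 1/1
Row 1: (1,0)R 2/2 · (1,1)R 4/4 · (1,2)R 3/3 · (1,4)B 2/2
Row 2: (2,1)R 3/3 · (2,2)R 3/3 · (2,3)R 1/3 · (2,4)B 2/3
Row 3: (3,0)R 1/1 · (3,1)R 2/2 · (3,3)B 1/2 · (3,4)B 2/2
The smallest same-type fraction is 1/3 at (2,3), which reduces to 1/3. Any threshold above that leaves this agent unsatisfied.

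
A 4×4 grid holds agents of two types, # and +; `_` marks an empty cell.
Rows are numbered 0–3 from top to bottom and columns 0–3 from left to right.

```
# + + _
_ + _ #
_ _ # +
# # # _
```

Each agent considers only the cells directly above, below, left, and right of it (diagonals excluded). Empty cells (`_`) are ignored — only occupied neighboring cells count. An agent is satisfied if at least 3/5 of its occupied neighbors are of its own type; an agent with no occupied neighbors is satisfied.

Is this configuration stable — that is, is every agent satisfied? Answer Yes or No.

Row 0: (0,0)# 0/1 unhappy · (0,1)+ 2/3 ok · (0,2)+ 1/1 ok
Row 1: (1,1)+ 1/1 ok · (1,3)# 0/1 unhappy
Row 2: (2,2)# 1/2 unhappy · (2,3)+ 0/2 unhappy
Row 3: (3,0)# 1/1 ok · (3,1)# 2/2 ok · (3,2)# 2/2 ok
For instance (0,0) has only 0/1 same-type neighbors, below 3/5.

No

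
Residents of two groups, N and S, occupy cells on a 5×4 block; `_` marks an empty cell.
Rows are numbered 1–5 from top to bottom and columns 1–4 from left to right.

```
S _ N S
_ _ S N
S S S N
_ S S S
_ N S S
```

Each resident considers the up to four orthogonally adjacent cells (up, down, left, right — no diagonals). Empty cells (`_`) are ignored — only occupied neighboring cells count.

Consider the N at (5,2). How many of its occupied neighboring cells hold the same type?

Occupied neighbors of (5,2): (4,2)=S, (5,3)=S.
Same type (N): 0 of 2.

0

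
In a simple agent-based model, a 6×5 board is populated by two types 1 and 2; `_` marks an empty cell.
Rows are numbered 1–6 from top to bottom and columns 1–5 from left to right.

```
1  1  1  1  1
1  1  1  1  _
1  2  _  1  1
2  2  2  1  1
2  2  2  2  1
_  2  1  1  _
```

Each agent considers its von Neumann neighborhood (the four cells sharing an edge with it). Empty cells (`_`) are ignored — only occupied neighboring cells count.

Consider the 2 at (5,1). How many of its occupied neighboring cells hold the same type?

Occupied neighbors of (5,1): (4,1)=2, (5,2)=2.
Same type (2): 2 of 2.

2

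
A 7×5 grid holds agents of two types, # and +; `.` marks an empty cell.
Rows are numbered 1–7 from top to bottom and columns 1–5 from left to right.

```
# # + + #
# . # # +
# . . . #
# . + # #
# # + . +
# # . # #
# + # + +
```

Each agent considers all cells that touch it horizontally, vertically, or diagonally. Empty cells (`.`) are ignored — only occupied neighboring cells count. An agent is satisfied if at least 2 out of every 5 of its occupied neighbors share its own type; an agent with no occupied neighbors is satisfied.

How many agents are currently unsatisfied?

11

(1,1)# 2/2 satisfied
(1,2)# 3/4 satisfied
(1,3)+ 1/4 not
(1,4)+ 2/5 satisfied
(1,5)# 1/3 not
(2,1)# 3/3 satisfied
(2,3)# 2/4 satisfied
(2,4)# 3/6 satisfied
(2,5)+ 1/4 not
(3,1)# 2/2 satisfied
(3,5)# 3/4 satisfied
(4,1)# 3/3 satisfied
(4,3)+ 1/3 not
(4,4)# 2/5 satisfied
(4,5)# 2/3 satisfied
(5,1)# 4/4 satisfied
(5,2)# 4/6 satisfied
(5,3)+ 1/5 not
(5,5)+ 0/4 not
(6,1)# 4/5 satisfied
(6,2)# 5/7 satisfied
(6,4)# 2/6 not
(6,5)# 1/4 not
(7,1)# 2/3 satisfied
(7,2)+ 0/4 not
(7,3)# 2/4 satisfied
(7,4)+ 1/4 not
(7,5)+ 1/3 not
Unsatisfied: (1,3), (1,5), (2,5), (4,3), (5,3), (5,5), (6,4), (6,5), (7,2), (7,4), (7,5) — 11 in total.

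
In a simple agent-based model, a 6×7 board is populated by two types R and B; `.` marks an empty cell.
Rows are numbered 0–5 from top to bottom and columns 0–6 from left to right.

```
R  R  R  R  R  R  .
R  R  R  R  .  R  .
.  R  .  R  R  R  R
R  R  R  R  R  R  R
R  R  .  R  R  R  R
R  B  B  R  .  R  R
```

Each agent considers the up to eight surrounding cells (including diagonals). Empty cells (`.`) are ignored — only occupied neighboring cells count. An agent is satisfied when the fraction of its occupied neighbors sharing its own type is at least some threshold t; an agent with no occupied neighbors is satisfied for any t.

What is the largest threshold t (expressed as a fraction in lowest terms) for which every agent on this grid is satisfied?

(0,0)R 3/3
(0,1)R 5/5
(0,2)R 5/5
(0,3)R 4/4
(0,4)R 4/4
(0,5)R 2/2
(1,0)R 4/4
(1,1)R 6/6
(1,2)R 7/7
(1,3)R 6/6
(1,5)R 5/5
(2,1)R 6/6
(2,3)R 6/6
(2,4)R 7/7
(2,5)R 6/6
(2,6)R 4/4
(3,0)R 4/4
(3,1)R 5/5
(3,2)R 6/6
(3,3)R 6/6
(3,4)R 8/8
(3,5)R 8/8
(3,6)R 5/5
(4,0)R 4/5
(4,1)R 5/7
(4,3)R 5/6
(4,4)R 7/7
(4,5)R 7/7
(4,6)R 5/5
(5,0)R 2/3
(5,1)B 1/4
(5,2)B 1/4
(5,3)R 2/3
(5,5)R 4/4
(5,6)R 3/3
The smallest same-type fraction is 1/4 at (5,1), which reduces to 1/4. Any threshold above that leaves this agent unsatisfied.

1/4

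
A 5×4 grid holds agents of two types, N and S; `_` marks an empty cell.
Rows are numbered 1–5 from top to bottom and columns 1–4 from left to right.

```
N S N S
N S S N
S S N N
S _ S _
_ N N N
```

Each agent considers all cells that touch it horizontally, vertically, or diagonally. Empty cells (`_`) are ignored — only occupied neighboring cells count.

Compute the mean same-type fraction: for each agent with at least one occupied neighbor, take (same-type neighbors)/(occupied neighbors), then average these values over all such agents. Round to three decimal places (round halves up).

Row 1: (1,1)N 1/3 · (1,2)S 2/5 · (1,3)N 1/5 · (1,4)S 1/3
Row 2: (2,1)N 1/5 · (2,2)S 4/8 · (2,3)S 4/8 · (2,4)N 3/5
Row 3: (3,1)S 3/4 · (3,2)S 5/7 · (3,3)N 2/6 · (3,4)N 2/4
Row 4: (4,1)S 2/3 · (4,3)S 1/6
Row 5: (5,2)N 1/3 · (5,3)N 2/3 · (5,4)N 1/2
Sum over 17 agents: 1/3 + 2/5 + 1/5 + 1/3 + 1/5 + 4/8 + 4/8 + 3/5 + 3/4 + 5/7 + 2/6 + 2/4 + 2/3 + 1/6 + 1/3 + 2/3 + 1/2 = 3233/420; mean = 3233/420 ÷ 17 = 3233/7140 = 0.452801… → 0.453.

0.453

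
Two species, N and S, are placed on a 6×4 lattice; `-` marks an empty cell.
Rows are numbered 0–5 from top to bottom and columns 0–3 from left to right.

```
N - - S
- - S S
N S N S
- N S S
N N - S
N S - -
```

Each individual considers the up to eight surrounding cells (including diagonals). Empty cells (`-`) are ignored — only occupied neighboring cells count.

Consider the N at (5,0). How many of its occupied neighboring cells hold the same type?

2

Occupied neighbors of (5,0): (4,0)=N, (4,1)=N, (5,1)=S.
Same type (N): 2 of 3.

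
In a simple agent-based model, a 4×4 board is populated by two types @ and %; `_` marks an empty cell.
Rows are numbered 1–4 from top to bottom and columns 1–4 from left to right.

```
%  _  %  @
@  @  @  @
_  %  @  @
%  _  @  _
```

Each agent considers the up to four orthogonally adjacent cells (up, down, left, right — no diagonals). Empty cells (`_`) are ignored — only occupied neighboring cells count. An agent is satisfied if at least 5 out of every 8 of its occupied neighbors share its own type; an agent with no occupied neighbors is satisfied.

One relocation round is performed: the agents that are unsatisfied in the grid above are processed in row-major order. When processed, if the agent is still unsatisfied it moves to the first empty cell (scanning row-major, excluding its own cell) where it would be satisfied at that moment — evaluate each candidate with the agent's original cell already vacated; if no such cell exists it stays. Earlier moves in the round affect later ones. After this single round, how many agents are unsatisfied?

Initially unsatisfied (in order): (1,1), (1,3), (1,4), (2,1), (3,2).
  (1,1) → (3,1).
  (1,3) → (4,2).
  (1,4): now satisfied by earlier moves; stays.
  (2,1) → (1,1).
  (3,2): no empty cell satisfies it; stays.
Resulting grid:
@ _ _ @
_ @ @ @
% % @ @
% % @ _
Unsatisfied now: (2,2), (3,2), (4,3).

3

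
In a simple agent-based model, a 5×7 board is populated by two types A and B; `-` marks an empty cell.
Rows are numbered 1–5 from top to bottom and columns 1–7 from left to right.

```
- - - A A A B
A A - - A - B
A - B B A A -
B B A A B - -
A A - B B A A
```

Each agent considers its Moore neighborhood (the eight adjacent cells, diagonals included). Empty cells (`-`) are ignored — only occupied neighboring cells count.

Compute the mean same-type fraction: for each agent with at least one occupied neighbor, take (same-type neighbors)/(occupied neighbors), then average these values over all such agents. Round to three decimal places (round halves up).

(1,4)A 2/2
(1,5)A 3/3
(1,6)A 2/4
(1,7)B 1/2
(2,1)A 2/2
(2,2)A 2/3
(2,5)A 5/6
(2,7)B 1/3
(3,1)A 2/4
(3,3)B 2/5
(3,4)B 2/6
(3,5)A 3/5
(3,6)A 2/4
(4,1)B 1/4
(4,2)B 2/6
(4,3)A 2/6
(4,4)A 2/7
(4,5)B 3/7
(5,1)A 1/3
(5,2)A 2/4
(5,4)B 2/4
(5,5)B 2/4
(5,6)A 1/3
(5,7)A 1/1
Sum over 24 agents: 2/2 + 3/3 + 2/4 + 1/2 + 2/2 + 2/3 + 5/6 + 1/3 + 2/4 + 2/5 + 2/6 + 3/5 + 2/4 + 1/4 + 2/6 + 2/6 + 2/7 + 3/7 + 1/3 + 2/4 + 2/4 + 2/4 + 1/3 + 1/1 = 363/28; mean = 363/28 ÷ 24 = 121/224 = 0.540178… → 0.540.

0.540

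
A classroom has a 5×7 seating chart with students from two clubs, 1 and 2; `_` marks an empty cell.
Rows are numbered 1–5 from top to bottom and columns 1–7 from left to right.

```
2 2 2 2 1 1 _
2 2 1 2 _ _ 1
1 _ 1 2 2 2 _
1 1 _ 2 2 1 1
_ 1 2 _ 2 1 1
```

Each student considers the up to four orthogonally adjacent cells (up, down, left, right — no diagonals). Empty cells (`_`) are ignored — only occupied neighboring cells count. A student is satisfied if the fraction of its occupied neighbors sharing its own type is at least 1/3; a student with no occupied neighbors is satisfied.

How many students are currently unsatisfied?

Row 1: (1,1)2 2/2 ok · (1,2)2 3/3 ok · (1,3)2 2/3 ok · (1,4)2 2/3 ok · (1,5)1 1/2 ok · (1,6)1 1/1 ok
Row 2: (2,1)2 2/3 ok · (2,2)2 2/3 ok · (2,3)1 1/4 unhappy · (2,4)2 2/3 ok · (2,7)1 0/0 ok
Row 3: (3,1)1 1/2 ok · (3,3)1 1/2 ok · (3,4)2 3/4 ok · (3,5)2 3/3 ok · (3,6)2 1/2 ok
Row 4: (4,1)1 2/2 ok · (4,2)1 2/2 ok · (4,4)2 2/2 ok · (4,5)2 3/4 ok · (4,6)1 2/4 ok · (4,7)1 2/2 ok
Row 5: (5,2)1 1/2 ok · (5,3)2 0/1 unhappy · (5,5)2 1/2 ok · (5,6)1 2/3 ok · (5,7)1 2/2 ok
Unsatisfied: (2,3), (5,3) — 2 in total.

2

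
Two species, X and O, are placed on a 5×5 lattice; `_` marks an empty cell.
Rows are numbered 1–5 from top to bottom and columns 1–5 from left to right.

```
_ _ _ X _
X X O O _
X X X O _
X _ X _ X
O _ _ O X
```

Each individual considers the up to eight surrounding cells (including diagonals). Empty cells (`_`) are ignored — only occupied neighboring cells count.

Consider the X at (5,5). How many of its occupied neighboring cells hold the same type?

Occupied neighbors of (5,5): (4,5)=X, (5,4)=O.
Same type (X): 1 of 2.

1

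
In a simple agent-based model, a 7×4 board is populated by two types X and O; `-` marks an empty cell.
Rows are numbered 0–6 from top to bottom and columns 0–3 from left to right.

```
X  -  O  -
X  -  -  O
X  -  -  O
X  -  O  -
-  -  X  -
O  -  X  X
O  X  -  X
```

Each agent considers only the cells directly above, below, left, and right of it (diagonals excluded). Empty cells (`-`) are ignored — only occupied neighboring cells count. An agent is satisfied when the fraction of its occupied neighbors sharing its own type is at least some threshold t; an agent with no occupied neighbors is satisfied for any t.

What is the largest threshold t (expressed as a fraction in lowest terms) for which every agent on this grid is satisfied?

0/1

Row 0: (0,0)X 1/1 · (0,2)O — no occupied neighbors
Row 1: (1,0)X 2/2 · (1,3)O 1/1
Row 2: (2,0)X 2/2 · (2,3)O 1/1
Row 3: (3,0)X 1/1 · (3,2)O 0/1
Row 4: (4,2)X 1/2
Row 5: (5,0)O 1/1 · (5,2)X 2/2 · (5,3)X 2/2
Row 6: (6,0)O 1/2 · (6,1)X 0/1 · (6,3)X 1/1
The smallest same-type fraction is 0/1 at (3,2), which reduces to 0/1. Any threshold above that leaves this agent unsatisfied.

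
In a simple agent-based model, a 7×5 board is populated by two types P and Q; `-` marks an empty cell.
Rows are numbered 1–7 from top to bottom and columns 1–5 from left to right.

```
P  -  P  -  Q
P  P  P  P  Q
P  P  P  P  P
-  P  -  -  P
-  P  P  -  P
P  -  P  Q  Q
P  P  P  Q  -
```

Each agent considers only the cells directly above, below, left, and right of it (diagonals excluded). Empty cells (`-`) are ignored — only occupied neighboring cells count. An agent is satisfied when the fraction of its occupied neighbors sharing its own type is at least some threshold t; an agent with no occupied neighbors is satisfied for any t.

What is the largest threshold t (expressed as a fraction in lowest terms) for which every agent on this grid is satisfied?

1/3

(1,1)P 1/1
(1,3)P 1/1
(1,5)Q 1/1
(2,1)P 3/3
(2,2)P 3/3
(2,3)P 4/4
(2,4)P 2/3
(2,5)Q 1/3
(3,1)P 2/2
(3,2)P 4/4
(3,3)P 3/3
(3,4)P 3/3
(3,5)P 2/3
(4,2)P 2/2
(4,5)P 2/2
(5,2)P 2/2
(5,3)P 2/2
(5,5)P 1/2
(6,1)P 1/1
(6,3)P 2/3
(6,4)Q 2/3
(6,5)Q 1/2
(7,1)P 2/2
(7,2)P 2/2
(7,3)P 2/3
(7,4)Q 1/2
The smallest same-type fraction is 1/3 at (2,5), which reduces to 1/3. Any threshold above that leaves this agent unsatisfied.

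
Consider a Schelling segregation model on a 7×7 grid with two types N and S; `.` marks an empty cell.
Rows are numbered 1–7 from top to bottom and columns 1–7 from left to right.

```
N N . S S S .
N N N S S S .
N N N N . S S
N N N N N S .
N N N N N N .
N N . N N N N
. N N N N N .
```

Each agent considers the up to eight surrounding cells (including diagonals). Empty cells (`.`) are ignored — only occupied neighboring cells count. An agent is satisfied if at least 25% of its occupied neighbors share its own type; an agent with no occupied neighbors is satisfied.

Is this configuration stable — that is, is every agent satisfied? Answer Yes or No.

Row 1: (1,1)N 3/3 satisfied · (1,2)N 4/4 satisfied · (1,4)S 3/4 satisfied · (1,5)S 5/5 satisfied · (1,6)S 3/3 satisfied
Row 2: (2,1)N 5/5 satisfied · (2,2)N 7/7 satisfied · (2,3)N 5/7 satisfied · (2,4)S 3/6 satisfied · (2,5)S 6/7 satisfied · (2,6)S 5/5 satisfied
Row 3: (3,1)N 5/5 satisfied · (3,2)N 8/8 satisfied · (3,3)N 7/8 satisfied · (3,4)N 5/7 satisfied · (3,6)S 4/5 satisfied · (3,7)S 3/3 satisfied
Row 4: (4,1)N 5/5 satisfied · (4,2)N 8/8 satisfied · (4,3)N 8/8 satisfied · (4,4)N 7/7 satisfied · (4,5)N 5/7 satisfied · (4,6)S 2/5 satisfied
Row 5: (5,1)N 5/5 satisfied · (5,2)N 7/7 satisfied · (5,3)N 7/7 satisfied · (5,4)N 7/7 satisfied · (5,5)N 7/8 satisfied · (5,6)N 5/6 satisfied
Row 6: (6,1)N 4/4 satisfied · (6,2)N 6/6 satisfied · (6,4)N 7/7 satisfied · (6,5)N 8/8 satisfied · (6,6)N 6/6 satisfied · (6,7)N 3/3 satisfied
Row 7: (7,2)N 3/3 satisfied · (7,3)N 4/4 satisfied · (7,4)N 4/4 satisfied · (7,5)N 5/5 satisfied · (7,6)N 4/4 satisfied
All meet the threshold, so the configuration is stable.

Yes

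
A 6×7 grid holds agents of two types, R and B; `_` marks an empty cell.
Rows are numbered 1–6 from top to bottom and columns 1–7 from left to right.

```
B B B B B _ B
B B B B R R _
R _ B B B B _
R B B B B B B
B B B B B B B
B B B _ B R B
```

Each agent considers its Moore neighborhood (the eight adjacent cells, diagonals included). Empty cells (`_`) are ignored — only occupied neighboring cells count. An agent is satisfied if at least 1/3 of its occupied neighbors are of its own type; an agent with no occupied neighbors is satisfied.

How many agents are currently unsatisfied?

6

(1,1)B 3/3 ok
(1,2)B 5/5 ok
(1,3)B 5/5 ok
(1,4)B 4/5 ok
(1,5)B 2/4 ok
(1,7)B 0/1 unhappy
(2,1)B 3/4 ok
(2,2)B 6/7 ok
(2,3)B 7/7 ok
(2,4)B 7/8 ok
(2,5)R 1/7 unhappy
(2,6)R 1/5 unhappy
(3,1)R 1/4 unhappy
(3,3)B 7/7 ok
(3,4)B 7/8 ok
(3,5)B 6/8 ok
(3,6)B 4/6 ok
(4,1)R 1/4 unhappy
(4,2)B 5/7 ok
(4,3)B 7/7 ok
(4,4)B 8/8 ok
(4,5)B 8/8 ok
(4,6)B 7/7 ok
(4,7)B 4/4 ok
(5,1)B 4/5 ok
(5,2)B 7/8 ok
(5,3)B 7/7 ok
(5,4)B 7/7 ok
(5,5)B 6/7 ok
(5,6)B 7/8 ok
(5,7)B 4/5 ok
(6,1)B 3/3 ok
(6,2)B 5/5 ok
(6,3)B 4/4 ok
(6,5)B 3/4 ok
(6,6)R 0/5 unhappy
(6,7)B 2/3 ok
Unsatisfied: (1,7), (2,5), (2,6), (3,1), (4,1), (6,6) — 6 in total.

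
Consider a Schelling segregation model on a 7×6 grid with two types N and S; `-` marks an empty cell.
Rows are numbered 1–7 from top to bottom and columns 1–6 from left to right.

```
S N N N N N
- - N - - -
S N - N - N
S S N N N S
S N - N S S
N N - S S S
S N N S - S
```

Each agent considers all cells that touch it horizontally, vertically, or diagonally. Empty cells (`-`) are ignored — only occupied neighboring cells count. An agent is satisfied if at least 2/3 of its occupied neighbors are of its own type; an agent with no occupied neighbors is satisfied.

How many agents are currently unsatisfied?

15

Row 1: (1,1)S 0/1 not · (1,2)N 2/3 satisfied · (1,3)N 3/3 satisfied · (1,4)N 3/3 satisfied · (1,5)N 2/2 satisfied · (1,6)N 1/1 satisfied
Row 2: (2,3)N 5/5 satisfied
Row 3: (3,1)S 2/3 satisfied · (3,2)N 2/5 not · (3,4)N 4/4 satisfied · (3,6)N 1/2 not
Row 4: (4,1)S 3/5 not · (4,2)S 3/6 not · (4,3)N 5/6 satisfied · (4,4)N 4/5 satisfied · (4,5)N 4/7 not · (4,6)S 2/4 not
Row 5: (5,1)S 2/5 not · (5,2)N 3/6 not · (5,4)N 3/6 not · (5,5)S 5/8 not · (5,6)S 4/5 satisfied
Row 6: (6,1)N 3/5 not · (6,2)N 4/6 satisfied · (6,4)S 3/5 not · (6,5)S 6/7 satisfied · (6,6)S 4/4 satisfied
Row 7: (7,1)S 0/3 not · (7,2)N 3/4 satisfied · (7,3)N 2/4 not · (7,4)S 2/3 satisfied · (7,6)S 2/2 satisfied
Unsatisfied: (1,1), (3,2), (3,6), (4,1), (4,2), (4,5), (4,6), (5,1), (5,2), (5,4), (5,5), (6,1), (6,4), (7,1), (7,3) — 15 in total.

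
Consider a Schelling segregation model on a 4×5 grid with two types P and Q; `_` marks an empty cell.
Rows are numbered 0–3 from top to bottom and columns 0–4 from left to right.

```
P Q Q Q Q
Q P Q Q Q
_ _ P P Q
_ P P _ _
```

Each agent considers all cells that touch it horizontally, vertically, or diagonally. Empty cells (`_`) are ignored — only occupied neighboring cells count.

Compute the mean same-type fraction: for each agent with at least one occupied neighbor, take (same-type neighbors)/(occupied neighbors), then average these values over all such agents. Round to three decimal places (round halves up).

0.679

(0,0)P 1/3
(0,1)Q 3/5
(0,2)Q 4/5
(0,3)Q 5/5
(0,4)Q 3/3
(1,0)Q 1/3
(1,1)P 2/6
(1,2)Q 4/7
(1,3)Q 6/8
(1,4)Q 4/5
(2,2)P 4/6
(2,3)P 2/6
(2,4)Q 2/3
(3,1)P 2/2
(3,2)P 3/3
Sum over 15 agents: 1/3 + 3/5 + 4/5 + 5/5 + 3/3 + 1/3 + 2/6 + 4/7 + 6/8 + 4/5 + 4/6 + 2/6 + 2/3 + 2/2 + 3/3 = 4279/420; mean = 4279/420 ÷ 15 = 4279/6300 = 0.679206… → 0.679.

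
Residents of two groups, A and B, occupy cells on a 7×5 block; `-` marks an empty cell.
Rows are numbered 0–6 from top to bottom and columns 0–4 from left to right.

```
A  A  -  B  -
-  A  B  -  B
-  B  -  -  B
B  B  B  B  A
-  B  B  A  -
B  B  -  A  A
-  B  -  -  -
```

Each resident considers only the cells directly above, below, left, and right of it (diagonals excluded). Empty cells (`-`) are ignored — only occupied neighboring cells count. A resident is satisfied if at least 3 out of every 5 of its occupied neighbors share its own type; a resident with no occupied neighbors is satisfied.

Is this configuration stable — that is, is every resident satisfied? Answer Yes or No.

(0,0)A 1/1 ok
(0,1)A 2/2 ok
(0,3)B 0/0 ok
(1,1)A 1/3 unhappy
(1,2)B 0/1 unhappy
(1,4)B 1/1 ok
(2,1)B 1/2 unhappy
(2,4)B 1/2 unhappy
(3,0)B 1/1 ok
(3,1)B 4/4 ok
(3,2)B 3/3 ok
(3,3)B 1/3 unhappy
(3,4)A 0/2 unhappy
(4,1)B 3/3 ok
(4,2)B 2/3 ok
(4,3)A 1/3 unhappy
(5,0)B 1/1 ok
(5,1)B 3/3 ok
(5,3)A 2/2 ok
(5,4)A 1/1 ok
(6,1)B 1/1 ok
For instance (1,1) has only 1/3 same-type neighbors, below 3/5.

No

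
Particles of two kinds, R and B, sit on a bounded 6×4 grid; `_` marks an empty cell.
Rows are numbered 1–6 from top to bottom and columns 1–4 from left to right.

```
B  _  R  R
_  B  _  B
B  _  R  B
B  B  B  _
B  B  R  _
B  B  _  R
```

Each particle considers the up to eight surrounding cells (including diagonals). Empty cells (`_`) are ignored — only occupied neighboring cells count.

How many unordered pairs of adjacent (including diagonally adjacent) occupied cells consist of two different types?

Scan each occupied cell's neighbors to the right and below (and the two forward diagonals) so each pair is counted once.
Row 1: B(1,1)–B(2,2)= R(1,3)–R(1,4)= R(1,3)–B(2,4)≠ R(1,3)–B(2,2)≠ R(1,4)–B(2,4)≠  → 3/5 unlike.
Row 2: B(2,2)–R(3,3)≠ B(2,2)–B(3,1)= B(2,4)–B(3,4)= B(2,4)–R(3,3)≠  → 2/4 unlike.
Row 3: B(3,1)–B(4,1)= B(3,1)–B(4,2)= R(3,3)–B(3,4)≠ R(3,3)–B(4,3)≠ R(3,3)–B(4,2)≠ B(3,4)–B(4,3)=  → 3/6 unlike.
Row 4: B(4,1)–B(4,2)= B(4,1)–B(5,1)= B(4,1)–B(5,2)= B(4,2)–B(4,3)= B(4,2)–B(5,2)= B(4,2)–R(5,3)≠ B(4,2)–B(5,1)= B(4,3)–R(5,3)≠ B(4,3)–B(5,2)=  → 2/9 unlike.
Row 5: B(5,1)–B(5,2)= B(5,1)–B(6,1)= B(5,1)–B(6,2)= B(5,2)–R(5,3)≠ B(5,2)–B(6,2)= B(5,2)–B(6,1)= R(5,3)–R(6,4)= R(5,3)–B(6,2)≠  → 2/8 unlike.
Row 6: B(6,1)–B(6,2)=  → 0/1 unlike.
Total adjacent occupied pairs: 33; unlike-type pairs: 12.

12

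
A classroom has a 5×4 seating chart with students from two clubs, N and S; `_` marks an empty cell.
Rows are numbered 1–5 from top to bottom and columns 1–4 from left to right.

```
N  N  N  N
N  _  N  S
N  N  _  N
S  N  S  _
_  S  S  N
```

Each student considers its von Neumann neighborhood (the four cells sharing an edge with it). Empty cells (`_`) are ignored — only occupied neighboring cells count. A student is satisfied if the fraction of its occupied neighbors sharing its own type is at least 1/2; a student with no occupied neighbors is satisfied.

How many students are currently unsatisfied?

(1,1)N 2/2 satisfied
(1,2)N 2/2 satisfied
(1,3)N 3/3 satisfied
(1,4)N 1/2 satisfied
(2,1)N 2/2 satisfied
(2,3)N 1/2 satisfied
(2,4)S 0/3 not
(3,1)N 2/3 satisfied
(3,2)N 2/2 satisfied
(3,4)N 0/1 not
(4,1)S 0/2 not
(4,2)N 1/4 not
(4,3)S 1/2 satisfied
(5,2)S 1/2 satisfied
(5,3)S 2/3 satisfied
(5,4)N 0/1 not
Unsatisfied: (2,4), (3,4), (4,1), (4,2), (5,4) — 5 in total.

5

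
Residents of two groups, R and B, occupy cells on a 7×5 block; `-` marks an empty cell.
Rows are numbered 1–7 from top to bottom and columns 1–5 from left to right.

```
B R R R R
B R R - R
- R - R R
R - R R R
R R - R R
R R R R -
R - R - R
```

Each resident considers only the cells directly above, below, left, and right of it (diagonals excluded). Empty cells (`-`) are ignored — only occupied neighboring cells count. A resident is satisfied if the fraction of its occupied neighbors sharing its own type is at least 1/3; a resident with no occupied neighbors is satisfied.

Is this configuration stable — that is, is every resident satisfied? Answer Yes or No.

(1,1)B 1/2 satisfied
(1,2)R 2/3 satisfied
(1,3)R 3/3 satisfied
(1,4)R 2/2 satisfied
(1,5)R 2/2 satisfied
(2,1)B 1/2 satisfied
(2,2)R 3/4 satisfied
(2,3)R 2/2 satisfied
(2,5)R 2/2 satisfied
(3,2)R 1/1 satisfied
(3,4)R 2/2 satisfied
(3,5)R 3/3 satisfied
(4,1)R 1/1 satisfied
(4,3)R 1/1 satisfied
(4,4)R 4/4 satisfied
(4,5)R 3/3 satisfied
(5,1)R 3/3 satisfied
(5,2)R 2/2 satisfied
(5,4)R 3/3 satisfied
(5,5)R 2/2 satisfied
(6,1)R 3/3 satisfied
(6,2)R 3/3 satisfied
(6,3)R 3/3 satisfied
(6,4)R 2/2 satisfied
(7,1)R 1/1 satisfied
(7,3)R 1/1 satisfied
(7,5)R 0/0 satisfied
All meet the threshold, so the configuration is stable.

Yes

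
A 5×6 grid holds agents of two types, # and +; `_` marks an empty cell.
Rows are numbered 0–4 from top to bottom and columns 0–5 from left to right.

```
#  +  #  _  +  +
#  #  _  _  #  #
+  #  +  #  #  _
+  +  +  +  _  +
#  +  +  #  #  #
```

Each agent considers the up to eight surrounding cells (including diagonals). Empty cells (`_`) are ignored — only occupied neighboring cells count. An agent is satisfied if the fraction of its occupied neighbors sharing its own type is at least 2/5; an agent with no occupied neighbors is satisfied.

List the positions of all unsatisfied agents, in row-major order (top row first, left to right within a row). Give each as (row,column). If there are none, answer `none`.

(0,1), (0,4), (0,5), (2,1), (3,5), (4,0), (4,3)

(0,0)# 2/3 ✓
(0,1)+ 0/4 ✗
(0,2)# 1/2 ✓
(0,4)+ 1/3 ✗
(0,5)+ 1/3 ✗
(1,0)# 3/5 ✓
(1,1)# 4/7 ✓
(1,4)# 3/5 ✓
(1,5)# 2/4 ✓
(2,0)+ 2/5 ✓
(2,1)# 2/7 ✗
(2,2)+ 3/6 ✓
(2,3)# 2/5 ✓
(2,4)# 3/5 ✓
(3,0)+ 3/5 ✓
(3,1)+ 6/8 ✓
(3,2)+ 5/8 ✓
(3,3)+ 3/7 ✓
(3,5)+ 0/3 ✗
(4,0)# 0/3 ✗
(4,1)+ 4/5 ✓
(4,2)+ 4/5 ✓
(4,3)# 1/4 ✗
(4,4)# 2/4 ✓
(4,5)# 1/2 ✓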